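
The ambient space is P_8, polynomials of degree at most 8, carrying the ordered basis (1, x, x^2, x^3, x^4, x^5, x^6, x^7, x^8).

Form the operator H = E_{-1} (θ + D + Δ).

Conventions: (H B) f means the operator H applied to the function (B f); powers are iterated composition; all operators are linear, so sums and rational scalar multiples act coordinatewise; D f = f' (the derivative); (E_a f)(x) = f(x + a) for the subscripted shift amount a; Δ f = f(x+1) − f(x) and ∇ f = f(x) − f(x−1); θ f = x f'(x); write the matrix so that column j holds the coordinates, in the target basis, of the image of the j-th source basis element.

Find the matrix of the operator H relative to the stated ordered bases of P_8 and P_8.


the matrix is [[0, 1, -1, 1, -1, 1, -1, 1, -1]; [0, 1, 0, 0, 0, 0, 0, 0, 0]; [0, 0, 2, -3, 6, -10, 15, -21, 28]; [0, 0, 0, 3, -8, 20, -40, 70, -112]; [0, 0, 0, 0, 4, -15, 45, -105, 210]; [0, 0, 0, 0, 0, 5, -24, 84, -224]; [0, 0, 0, 0, 0, 0, 6, -35, 140]; [0, 0, 0, 0, 0, 0, 0, 7, -48]; [0, 0, 0, 0, 0, 0, 0, 0, 8]] (rows listed top to bottom)

image of 1: 0
image of x: x + 1
image of x^2: 2x^2 - 1
image of x^3: 3x^3 - 3x^2 + 1
image of x^4: 4x^4 - 8x^3 + 6x^2 - 1
image of x^5: 5x^5 - 15x^4 + 20x^3 - 10x^2 + 1
image of x^6: 6x^6 - 24x^5 + 45x^4 - 40x^3 + 15x^2 - 1
image of x^7: 7x^7 - 35x^6 + 84x^5 - 105x^4 + 70x^3 - 21x^2 + 1
image of x^8: 8x^8 - 48x^7 + 140x^6 - 224x^5 + 210x^4 - 112x^3 + 28x^2 - 1
each image's coordinates form column j of the matrix


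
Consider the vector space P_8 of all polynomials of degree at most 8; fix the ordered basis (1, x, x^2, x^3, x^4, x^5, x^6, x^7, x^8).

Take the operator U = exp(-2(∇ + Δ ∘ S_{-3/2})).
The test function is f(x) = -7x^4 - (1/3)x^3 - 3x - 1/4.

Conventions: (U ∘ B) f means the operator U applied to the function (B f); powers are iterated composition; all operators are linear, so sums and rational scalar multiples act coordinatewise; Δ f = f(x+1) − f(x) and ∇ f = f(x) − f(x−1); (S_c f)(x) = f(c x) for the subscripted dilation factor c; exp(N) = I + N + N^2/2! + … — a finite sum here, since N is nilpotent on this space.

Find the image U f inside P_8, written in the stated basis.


order-1 term: (679/2)x^3 + (673/2)x^2 + (1323/4)x + 1255/24
order-2 term: (38703/16)x^2 + (36299/16)x + 8817/16
order-3 term: -(167713/16)x - 120917/96
order-4 term: -167713/64
the series for exp(-2(∇ + Δ ∘ S_{-3/2})) f terminates at order 4
exp(-2(∇ + Δ ∘ S_{-3/2})) f = -7x^4 + (2035/6)x^3 + (44087/16)x^2 - (63085/8)x - 629177/192

g(x) = -7x^4 + (2035/6)x^3 + (44087/16)x^2 - (63085/8)x - 629177/192


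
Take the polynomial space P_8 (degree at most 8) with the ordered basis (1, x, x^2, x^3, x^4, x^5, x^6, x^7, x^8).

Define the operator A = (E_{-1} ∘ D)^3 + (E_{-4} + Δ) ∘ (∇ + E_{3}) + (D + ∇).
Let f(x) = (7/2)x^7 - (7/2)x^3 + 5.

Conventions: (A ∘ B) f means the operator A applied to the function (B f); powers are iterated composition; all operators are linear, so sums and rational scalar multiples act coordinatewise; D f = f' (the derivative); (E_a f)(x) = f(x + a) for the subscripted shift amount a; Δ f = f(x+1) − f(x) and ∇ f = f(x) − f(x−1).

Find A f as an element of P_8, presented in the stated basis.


g(x) = (7/2)x^7 + (147/2)x^6 + 12740x^4 - (64687/2)x^3 + (502971/2)x^2 - 279300x + 324959

D f = (49/2)x^6 - (21/2)x^2
E_{-1} D f = (49/2)x^6 - 147x^5 + (735/2)x^4 - 490x^3 + 357x^2 - 126x + 14
D (E_{-1} ∘ D) f = 147x^5 - 735x^4 + 1470x^3 - 1470x^2 + 714x - 126
E_{-1} D (E_{-1} ∘ D) f = 147x^5 - 1470x^4 + 5880x^3 - 11760x^2 + 11739x - 4662
D (E_{-1} ∘ D) (E_{-1} ∘ D) f = 735x^4 - 5880x^3 + 17640x^2 - 23520x + 11739
E_{-1} D (E_{-1} ∘ D) (E_{-1} ∘ D) f = 735x^4 - 8820x^3 + 39690x^2 - 79380x + 59514
∇ f = (49/2)x^6 - (147/2)x^5 + (245/2)x^4 - (245/2)x^3 + 63x^2 - 14x
E_{3} f = (7/2)x^7 + (147/2)x^6 + (1323/2)x^5 + (6615/2)x^4 + 9919x^3 + 17829x^2 + 17766x + 7565
(∇ + E_{3}) f = (7/2)x^7 + 98x^6 + 588x^5 + 3430x^4 + (19593/2)x^3 + 17892x^2 + 17752x + 7565
E_{-4} (∇ + E_{3}) f = (7/2)x^7 - 588x^5 + 7350x^4 - (90167/2)x^3 + 154350x^2 - 282352x + 215885
Δ (∇ + E_{3}) f = (49/2)x^6 + (1323/2)x^5 + (9065/2)x^4 + (43365/2)x^3 + 57393x^2 + 82446x + 49560
(E_{-4} + Δ) (∇ + E_{3}) f = (7/2)x^7 + (49/2)x^6 + (147/2)x^5 + (23765/2)x^4 - 23401x^3 + 211743x^2 - 199906x + 265445
D f = (49/2)x^6 - (21/2)x^2
∇ f = (49/2)x^6 - (147/2)x^5 + (245/2)x^4 - (245/2)x^3 + 63x^2 - 14x
(D + ∇) f = 49x^6 - (147/2)x^5 + (245/2)x^4 - (245/2)x^3 + (105/2)x^2 - 14x
((E_{-1} ∘ D)^3 + (E_{-4} + Δ) ∘ (∇ + E_{3}) + (D + ∇)) f = (7/2)x^7 + (147/2)x^6 + 12740x^4 - (64687/2)x^3 + (502971/2)x^2 - 279300x + 324959


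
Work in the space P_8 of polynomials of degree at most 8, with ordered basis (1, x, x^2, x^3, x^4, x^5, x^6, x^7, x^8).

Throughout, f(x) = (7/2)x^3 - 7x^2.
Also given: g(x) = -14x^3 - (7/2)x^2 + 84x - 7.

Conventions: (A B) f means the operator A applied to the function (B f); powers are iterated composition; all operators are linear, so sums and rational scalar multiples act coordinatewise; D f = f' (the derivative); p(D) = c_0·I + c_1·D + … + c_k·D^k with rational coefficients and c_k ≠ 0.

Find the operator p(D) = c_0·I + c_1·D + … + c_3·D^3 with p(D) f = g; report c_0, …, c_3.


p(D) = -4·I − 3·D + 2·D^2 + D^3, i.e. c_0 = -4, c_1 = -3, c_2 = 2, c_3 = 1

D^0 f = (7/2)x^3 - 7x^2
D^1 f = (21/2)x^2 - 14x
D^2 f = 21x - 14
D^3 f = 21
matching coefficients of g against c_0 f + c_1 Df + … from the top degree down determines the c_i
solution: c_0 = -4, c_1 = -3, c_2 = 2, c_3 = 1


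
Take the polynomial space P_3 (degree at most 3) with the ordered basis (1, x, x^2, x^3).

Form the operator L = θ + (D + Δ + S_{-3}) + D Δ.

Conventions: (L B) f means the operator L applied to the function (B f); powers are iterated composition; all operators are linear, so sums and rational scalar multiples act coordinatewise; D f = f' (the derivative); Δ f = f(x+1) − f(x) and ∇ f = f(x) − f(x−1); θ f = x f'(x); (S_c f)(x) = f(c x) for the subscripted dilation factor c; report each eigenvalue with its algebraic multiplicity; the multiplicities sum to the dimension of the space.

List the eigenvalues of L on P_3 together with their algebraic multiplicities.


λ = -24 (multiplicity 1), λ = -2 (multiplicity 1), λ = 1 (multiplicity 1), λ = 11 (multiplicity 1)

image of 1: 1
image of x: -2x + 2
image of x^2: 11x^2 + 4x + 3
image of x^3: -24x^3 + 6x^2 + 9x + 4
the matrix is upper triangular; its diagonal is (1, -2, 11, -24)
for a triangular matrix the eigenvalues are the diagonal entries, with algebraic multiplicity their repetition count


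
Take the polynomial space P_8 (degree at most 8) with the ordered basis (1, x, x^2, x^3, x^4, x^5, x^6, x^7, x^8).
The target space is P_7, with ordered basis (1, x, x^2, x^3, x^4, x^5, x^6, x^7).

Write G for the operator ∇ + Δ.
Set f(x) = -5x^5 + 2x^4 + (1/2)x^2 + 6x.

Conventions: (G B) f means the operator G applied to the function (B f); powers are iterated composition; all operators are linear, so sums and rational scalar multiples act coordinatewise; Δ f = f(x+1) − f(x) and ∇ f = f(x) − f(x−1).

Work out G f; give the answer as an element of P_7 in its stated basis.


the result is g(x) = -50x^4 + 16x^3 - 100x^2 + 18x + 2

∇ f = -25x^4 + 58x^3 - 62x^2 + 34x - 3/2
Δ f = -25x^4 - 42x^3 - 38x^2 - 16x + 7/2
(∇ + Δ) f = -50x^4 + 16x^3 - 100x^2 + 18x + 2


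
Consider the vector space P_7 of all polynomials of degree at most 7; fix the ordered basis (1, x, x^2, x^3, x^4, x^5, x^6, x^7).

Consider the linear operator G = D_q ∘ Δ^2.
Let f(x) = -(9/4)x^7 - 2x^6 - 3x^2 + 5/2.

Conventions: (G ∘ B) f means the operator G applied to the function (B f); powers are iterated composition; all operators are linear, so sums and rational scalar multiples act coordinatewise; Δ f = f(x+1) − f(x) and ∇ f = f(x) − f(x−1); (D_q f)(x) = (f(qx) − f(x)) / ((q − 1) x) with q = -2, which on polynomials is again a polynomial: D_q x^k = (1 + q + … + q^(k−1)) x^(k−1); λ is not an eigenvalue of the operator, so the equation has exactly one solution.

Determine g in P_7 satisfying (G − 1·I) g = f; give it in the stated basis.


the result is g(x) = (9/4)x^7 + 2x^6 + (2079/2)x^4 - (5325/2)x^3 + (8061/2)x^2 - (28623/2)x + 10307

write g with unknown coordinates in the stated basis and equate coefficients in (G − 1·I) g = f
solving from the highest basis element down gives g = (9/4)x^7 + 2x^6 + (2079/2)x^4 - (5325/2)x^3 + (8061/2)x^2 - (28623/2)x + 10307
check: G g = (2079/2)x^4 - (5325/2)x^3 + (8055/2)x^2 - (28623/2)x + 20619/2
so G g − 1·g = -(9/4)x^7 - 2x^6 - 3x^2 + 5/2 = f ✓


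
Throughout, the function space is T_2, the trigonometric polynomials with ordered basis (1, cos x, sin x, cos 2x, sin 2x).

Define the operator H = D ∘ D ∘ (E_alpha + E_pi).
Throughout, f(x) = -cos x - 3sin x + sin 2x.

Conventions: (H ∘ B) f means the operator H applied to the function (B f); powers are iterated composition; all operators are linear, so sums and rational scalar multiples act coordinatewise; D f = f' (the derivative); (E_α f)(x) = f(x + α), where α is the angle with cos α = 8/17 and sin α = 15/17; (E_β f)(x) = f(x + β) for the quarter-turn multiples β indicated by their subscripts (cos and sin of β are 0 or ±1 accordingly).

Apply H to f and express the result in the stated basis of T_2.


the image equals g(x) = (36/17)cos x - (42/17)sin x - (960/289)cos 2x - (512/289)sin 2x

E_alpha f = -(53/17)cos x - (9/17)sin x + (240/289)cos 2x - (161/289)sin 2x
E_pi f = cos x + 3sin x + sin 2x
(E_alpha + E_pi) f = -(36/17)cos x + (42/17)sin x + (240/289)cos 2x + (128/289)sin 2x
D (E_alpha + E_pi) f = (42/17)cos x + (36/17)sin x + (256/289)cos 2x - (480/289)sin 2x
D D (E_alpha + E_pi) f = (36/17)cos x - (42/17)sin x - (960/289)cos 2x - (512/289)sin 2x


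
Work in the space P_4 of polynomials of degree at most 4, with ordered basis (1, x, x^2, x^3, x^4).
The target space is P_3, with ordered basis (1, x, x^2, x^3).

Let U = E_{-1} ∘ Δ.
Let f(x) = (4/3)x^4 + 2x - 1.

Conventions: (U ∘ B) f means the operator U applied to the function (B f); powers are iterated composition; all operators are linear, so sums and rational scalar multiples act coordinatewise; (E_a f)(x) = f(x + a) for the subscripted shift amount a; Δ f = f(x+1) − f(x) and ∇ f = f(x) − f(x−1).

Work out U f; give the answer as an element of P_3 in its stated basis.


g(x) = (16/3)x^3 - 8x^2 + (16/3)x + 2/3

Δ f = (16/3)x^3 + 8x^2 + (16/3)x + 10/3
E_{-1} Δ f = (16/3)x^3 - 8x^2 + (16/3)x + 2/3


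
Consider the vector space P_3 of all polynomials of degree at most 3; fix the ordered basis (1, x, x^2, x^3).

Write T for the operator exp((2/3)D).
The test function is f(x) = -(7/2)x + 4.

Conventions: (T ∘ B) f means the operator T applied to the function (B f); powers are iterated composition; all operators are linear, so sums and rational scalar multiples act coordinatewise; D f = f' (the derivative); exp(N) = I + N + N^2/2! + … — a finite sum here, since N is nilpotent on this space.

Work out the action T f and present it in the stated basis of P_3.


order-1 term: -7/3
the series for exp((2/3)D) f terminates at order 1
exp((2/3)D) f = -(7/2)x + 5/3

the result is g(x) = -(7/2)x + 5/3


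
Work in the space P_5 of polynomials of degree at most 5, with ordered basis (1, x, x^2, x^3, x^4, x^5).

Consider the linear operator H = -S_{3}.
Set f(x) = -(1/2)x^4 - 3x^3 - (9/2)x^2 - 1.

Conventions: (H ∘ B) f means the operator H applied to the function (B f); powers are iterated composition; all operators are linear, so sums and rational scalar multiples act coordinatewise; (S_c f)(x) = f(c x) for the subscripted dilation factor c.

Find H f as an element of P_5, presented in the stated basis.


g(x) = (81/2)x^4 + 81x^3 + (81/2)x^2 + 1

S_{3} f = -(81/2)x^4 - 81x^3 - (81/2)x^2 - 1
(-S_{3}) f = (81/2)x^4 + 81x^3 + (81/2)x^2 + 1


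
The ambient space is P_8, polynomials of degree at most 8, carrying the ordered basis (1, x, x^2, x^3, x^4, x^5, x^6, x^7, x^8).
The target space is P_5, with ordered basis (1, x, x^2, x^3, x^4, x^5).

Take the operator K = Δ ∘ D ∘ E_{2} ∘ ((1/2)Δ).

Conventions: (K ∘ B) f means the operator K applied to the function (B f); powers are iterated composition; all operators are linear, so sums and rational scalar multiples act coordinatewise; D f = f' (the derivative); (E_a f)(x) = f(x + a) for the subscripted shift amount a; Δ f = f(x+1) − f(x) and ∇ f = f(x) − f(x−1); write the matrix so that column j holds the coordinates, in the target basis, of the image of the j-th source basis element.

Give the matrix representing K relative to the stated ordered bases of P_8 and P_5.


the matrix is [[0, 0, 0, 3, 36, 275, 1710, 9457, 48552]; [0, 0, 0, 0, 12, 180, 1650, 11970, 75656]; [0, 0, 0, 0, 0, 30, 540, 5775, 47880]; [0, 0, 0, 0, 0, 0, 60, 1260, 15400]; [0, 0, 0, 0, 0, 0, 0, 105, 2520]; [0, 0, 0, 0, 0, 0, 0, 0, 168]] (rows listed top to bottom)

image of 1: 0
image of x: 0
image of x^2: 0
image of x^3: 3
image of x^4: 12x + 36
image of x^5: 30x^2 + 180x + 275
image of x^6: 60x^3 + 540x^2 + 1650x + 1710
image of x^7: 105x^4 + 1260x^3 + 5775x^2 + 11970x + 9457
image of x^8: 168x^5 + 2520x^4 + 15400x^3 + 47880x^2 + 75656x + 48552
each image's coordinates form column j of the matrix


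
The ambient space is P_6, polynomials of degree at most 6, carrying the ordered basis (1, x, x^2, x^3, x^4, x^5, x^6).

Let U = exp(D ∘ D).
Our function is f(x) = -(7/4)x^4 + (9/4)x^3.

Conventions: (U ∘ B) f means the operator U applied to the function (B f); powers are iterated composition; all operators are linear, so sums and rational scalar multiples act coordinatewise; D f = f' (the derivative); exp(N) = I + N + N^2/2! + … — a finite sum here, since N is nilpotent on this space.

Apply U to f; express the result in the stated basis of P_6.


order-1 term: -21x^2 + (27/2)x
order-2 term: -21
the series for exp(D ∘ D) f terminates at order 2
exp(D ∘ D) f = -(7/4)x^4 + (9/4)x^3 - 21x^2 + (27/2)x - 21

the result is g(x) = -(7/4)x^4 + (9/4)x^3 - 21x^2 + (27/2)x - 21


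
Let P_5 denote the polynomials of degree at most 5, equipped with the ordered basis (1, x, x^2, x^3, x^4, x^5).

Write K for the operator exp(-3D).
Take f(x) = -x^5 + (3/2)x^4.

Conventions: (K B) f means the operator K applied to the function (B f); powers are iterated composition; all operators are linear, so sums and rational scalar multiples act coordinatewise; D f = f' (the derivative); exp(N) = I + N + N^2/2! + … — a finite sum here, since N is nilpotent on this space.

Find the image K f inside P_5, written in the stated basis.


the image equals g(x) = -x^5 + (33/2)x^4 - 108x^3 + 351x^2 - 567x + 729/2

order-1 term: 15x^4 - 18x^3
order-2 term: -90x^3 + 81x^2
order-3 term: 270x^2 - 162x
order-4 term: -405x + 243/2
order-5 term: 243
the series for exp(-3D) f terminates at order 5
exp(-3D) f = -x^5 + (33/2)x^4 - 108x^3 + 351x^2 - 567x + 729/2


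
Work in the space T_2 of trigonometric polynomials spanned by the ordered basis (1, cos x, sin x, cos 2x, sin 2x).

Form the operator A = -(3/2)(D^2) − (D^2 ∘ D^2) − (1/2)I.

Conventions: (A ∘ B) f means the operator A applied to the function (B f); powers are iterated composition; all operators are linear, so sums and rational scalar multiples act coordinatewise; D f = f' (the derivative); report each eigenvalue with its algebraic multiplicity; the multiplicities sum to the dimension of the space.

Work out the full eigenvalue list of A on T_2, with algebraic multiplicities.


λ = -21/2 (multiplicity 2), λ = -1/2 (multiplicity 1), λ = 0 (multiplicity 2)

image of 1: -1/2
image of cos x: 0
image of sin x: 0
image of cos 2x: -(21/2)cos 2x
image of sin 2x: -(21/2)sin 2x
the matrix is diagonal; its diagonal is (-1/2, 0, 0, -21/2, -21/2)
for a triangular matrix the eigenvalues are the diagonal entries, with algebraic multiplicity their repetition count


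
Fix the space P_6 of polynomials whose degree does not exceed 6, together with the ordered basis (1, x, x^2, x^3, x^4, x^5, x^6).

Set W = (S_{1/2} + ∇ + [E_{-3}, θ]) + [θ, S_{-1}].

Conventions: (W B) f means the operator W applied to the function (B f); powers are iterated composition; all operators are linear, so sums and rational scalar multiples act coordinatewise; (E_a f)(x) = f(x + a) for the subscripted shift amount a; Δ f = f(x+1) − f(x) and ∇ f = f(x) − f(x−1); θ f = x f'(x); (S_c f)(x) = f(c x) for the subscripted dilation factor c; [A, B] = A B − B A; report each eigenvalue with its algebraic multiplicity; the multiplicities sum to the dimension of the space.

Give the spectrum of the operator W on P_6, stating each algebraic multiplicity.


λ = 1/64 (multiplicity 1), λ = 1/32 (multiplicity 1), λ = 1/16 (multiplicity 1), λ = 1/8 (multiplicity 1), λ = 1/4 (multiplicity 1), λ = 1/2 (multiplicity 1), λ = 1 (multiplicity 1)

image of 1: 1
image of x: (1/2)x - 2
image of x^2: (1/4)x^2 - 4x + 17
image of x^3: (1/8)x^3 - 6x^2 + 51x - 80
image of x^4: (1/16)x^4 - 8x^3 + 102x^2 - 320x + 323
image of x^5: (1/32)x^5 - 10x^4 + 170x^3 - 800x^2 + 1615x - 1214
image of x^6: (1/64)x^6 - 12x^5 + 255x^4 - 1600x^3 + 4845x^2 - 7284x + 4373
the matrix is upper triangular; its diagonal is (1, 1/2, 1/4, 1/8, 1/16, 1/32, 1/64)
for a triangular matrix the eigenvalues are the diagonal entries, with algebraic multiplicity their repetition count


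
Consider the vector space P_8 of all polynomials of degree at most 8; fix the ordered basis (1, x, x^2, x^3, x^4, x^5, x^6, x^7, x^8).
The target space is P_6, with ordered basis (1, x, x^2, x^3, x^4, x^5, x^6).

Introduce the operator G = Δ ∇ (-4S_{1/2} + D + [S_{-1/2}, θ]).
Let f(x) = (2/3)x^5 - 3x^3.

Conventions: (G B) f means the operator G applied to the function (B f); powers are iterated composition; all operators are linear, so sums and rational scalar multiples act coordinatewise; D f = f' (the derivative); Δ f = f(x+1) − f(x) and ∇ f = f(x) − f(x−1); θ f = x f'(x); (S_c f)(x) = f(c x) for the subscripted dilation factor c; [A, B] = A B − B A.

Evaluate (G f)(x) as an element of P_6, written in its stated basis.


g(x) = -(5/3)x^3 + 40x^2 + (49/6)x - 34/3

S_{1/2} f = (1/48)x^5 - (3/8)x^3
(-4S_{1/2}) f = -(1/12)x^5 + (3/2)x^3
D f = (10/3)x^4 - 9x^2
θ f = (10/3)x^5 - 9x^3
S_{-1/2} θ f = -(5/48)x^5 + (9/8)x^3
S_{-1/2} f = -(1/48)x^5 + (3/8)x^3
θ S_{-1/2} f = -(5/48)x^5 + (9/8)x^3
[S_{-1/2}, θ] f = 0
(-4S_{1/2} + D + [S_{-1/2}, θ]) f = -(1/12)x^5 + (10/3)x^4 + (3/2)x^3 - 9x^2
∇ (-4S_{1/2} + D + [S_{-1/2}, θ]) f = -(5/12)x^4 + (85/6)x^3 - (49/3)x^2 - (35/4)x + 85/12
Δ ∇ (-4S_{1/2} + D + [S_{-1/2}, θ]) f = -(5/3)x^3 + 40x^2 + (49/6)x - 34/3


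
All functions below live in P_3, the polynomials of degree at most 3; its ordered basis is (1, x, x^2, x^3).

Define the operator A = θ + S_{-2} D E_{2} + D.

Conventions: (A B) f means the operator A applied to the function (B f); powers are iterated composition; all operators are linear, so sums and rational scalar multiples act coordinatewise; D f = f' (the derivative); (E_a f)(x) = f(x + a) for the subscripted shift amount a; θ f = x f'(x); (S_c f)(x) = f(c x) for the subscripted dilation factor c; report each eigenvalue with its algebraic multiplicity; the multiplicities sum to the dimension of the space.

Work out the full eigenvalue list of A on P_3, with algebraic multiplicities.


λ = 0 (multiplicity 1), λ = 1 (multiplicity 1), λ = 2 (multiplicity 1), λ = 3 (multiplicity 1)

image of 1: 0
image of x: x + 2
image of x^2: 2x^2 - 2x + 4
image of x^3: 3x^3 + 15x^2 - 24x + 12
the matrix is upper triangular; its diagonal is (0, 1, 2, 3)
for a triangular matrix the eigenvalues are the diagonal entries, with algebraic multiplicity their repetition count


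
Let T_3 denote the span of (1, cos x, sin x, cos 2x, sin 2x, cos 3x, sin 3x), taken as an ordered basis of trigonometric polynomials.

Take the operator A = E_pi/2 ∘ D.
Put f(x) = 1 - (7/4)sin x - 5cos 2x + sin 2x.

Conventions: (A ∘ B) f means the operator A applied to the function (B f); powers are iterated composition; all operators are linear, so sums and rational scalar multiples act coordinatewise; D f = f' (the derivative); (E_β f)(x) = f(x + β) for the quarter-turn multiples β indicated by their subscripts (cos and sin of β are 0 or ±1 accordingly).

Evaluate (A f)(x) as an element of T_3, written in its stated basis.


the image equals g(x) = (7/4)sin x - 2cos 2x - 10sin 2x

D f = -(7/4)cos x + 2cos 2x + 10sin 2x
E_pi/2 D f = (7/4)sin x - 2cos 2x - 10sin 2x


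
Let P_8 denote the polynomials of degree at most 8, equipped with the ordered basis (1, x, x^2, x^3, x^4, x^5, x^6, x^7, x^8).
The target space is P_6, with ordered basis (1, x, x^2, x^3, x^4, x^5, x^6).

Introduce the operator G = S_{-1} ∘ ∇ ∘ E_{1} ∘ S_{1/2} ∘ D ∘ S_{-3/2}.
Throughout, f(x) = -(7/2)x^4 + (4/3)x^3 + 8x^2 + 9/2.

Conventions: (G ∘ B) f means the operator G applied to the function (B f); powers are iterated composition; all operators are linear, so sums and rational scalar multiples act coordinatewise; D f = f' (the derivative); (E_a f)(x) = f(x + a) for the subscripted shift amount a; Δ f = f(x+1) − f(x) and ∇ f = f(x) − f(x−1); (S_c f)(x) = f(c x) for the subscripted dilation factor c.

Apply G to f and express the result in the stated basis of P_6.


S_{-3/2} f = -(567/32)x^4 - (9/2)x^3 + 18x^2 + 9/2
D S_{-3/2} f = -(567/8)x^3 - (27/2)x^2 + 36x
S_{1/2} D S_{-3/2} f = -(567/64)x^3 - (27/8)x^2 + 18x
E_{1} (S_{1/2} ∘ D ∘ S_{-3/2}) f = -(567/64)x^3 - (1917/64)x^2 - (981/64)x + 369/64
∇ E_{1} (S_{1/2} ∘ D ∘ S_{-3/2}) f = -(1701/64)x^2 - (2133/64)x + 369/64
S_{-1} ∇ E_{1} (S_{1/2} ∘ D ∘ S_{-3/2}) f = -(1701/64)x^2 + (2133/64)x + 369/64

the result is g(x) = -(1701/64)x^2 + (2133/64)x + 369/64


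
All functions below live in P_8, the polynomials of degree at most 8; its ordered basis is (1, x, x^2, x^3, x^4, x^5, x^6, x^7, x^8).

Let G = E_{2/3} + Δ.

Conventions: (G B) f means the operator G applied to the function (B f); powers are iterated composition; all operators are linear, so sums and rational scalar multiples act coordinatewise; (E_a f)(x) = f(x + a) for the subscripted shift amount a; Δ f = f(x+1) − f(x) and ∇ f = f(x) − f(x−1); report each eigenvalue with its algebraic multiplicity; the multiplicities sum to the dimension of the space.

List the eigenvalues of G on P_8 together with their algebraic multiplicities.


λ = 1 (multiplicity 9)

image of 1: 1
image of x: x + 5/3
image of x^2: x^2 + (10/3)x + 13/9
image of x^3: x^3 + 5x^2 + (13/3)x + 35/27
image of x^4: x^4 + (20/3)x^3 + (26/3)x^2 + (140/27)x + 97/81
image of x^5: x^5 + (25/3)x^4 + (130/9)x^3 + (350/27)x^2 + (485/81)x + 275/243
image of x^6: x^6 + 10x^5 + (65/3)x^4 + (700/27)x^3 + (485/27)x^2 + (550/81)x + 793/729
image of x^7: x^7 + (35/3)x^6 + (91/3)x^5 + (1225/27)x^4 + (3395/81)x^3 + (1925/81)x^2 + (5551/729)x + 2315/2187
image of x^8: x^8 + (40/3)x^7 + (364/9)x^6 + (1960/27)x^5 + (6790/81)x^4 + (15400/243)x^3 + (22204/729)x^2 + (18520/2187)x + 6817/6561
the matrix is upper triangular; its diagonal is (1, 1, 1, 1, 1, 1, 1, 1, 1)
for a triangular matrix the eigenvalues are the diagonal entries, with algebraic multiplicity their repetition count


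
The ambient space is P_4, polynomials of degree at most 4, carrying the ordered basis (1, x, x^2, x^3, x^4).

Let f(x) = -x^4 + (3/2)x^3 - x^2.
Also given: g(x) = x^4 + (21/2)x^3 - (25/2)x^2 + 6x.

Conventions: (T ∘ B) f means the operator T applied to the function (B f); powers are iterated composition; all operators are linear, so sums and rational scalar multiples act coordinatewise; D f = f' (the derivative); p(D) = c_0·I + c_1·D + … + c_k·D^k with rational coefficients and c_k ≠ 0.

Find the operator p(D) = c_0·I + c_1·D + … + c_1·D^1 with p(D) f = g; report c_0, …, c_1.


p(D) = -I − 3·D, i.e. c_0 = -1, c_1 = -3

D^0 f = -x^4 + (3/2)x^3 - x^2
D^1 f = -4x^3 + (9/2)x^2 - 2x
matching coefficients of g against c_0 f + c_1 Df + … from the top degree down determines the c_i
solution: c_0 = -1, c_1 = -3


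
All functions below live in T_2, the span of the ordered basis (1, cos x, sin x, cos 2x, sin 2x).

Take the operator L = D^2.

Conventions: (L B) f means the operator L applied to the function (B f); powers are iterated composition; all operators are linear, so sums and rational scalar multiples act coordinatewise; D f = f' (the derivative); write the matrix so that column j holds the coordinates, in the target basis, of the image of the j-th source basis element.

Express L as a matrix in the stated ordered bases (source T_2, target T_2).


the matrix is [[0, 0, 0, 0, 0]; [0, -1, 0, 0, 0]; [0, 0, -1, 0, 0]; [0, 0, 0, -4, 0]; [0, 0, 0, 0, -4]] (rows listed top to bottom)

image of 1: 0
image of cos x: -cos x
image of sin x: -sin x
image of cos 2x: -4cos 2x
image of sin 2x: -4sin 2x
each image's coordinates form column j of the matrix


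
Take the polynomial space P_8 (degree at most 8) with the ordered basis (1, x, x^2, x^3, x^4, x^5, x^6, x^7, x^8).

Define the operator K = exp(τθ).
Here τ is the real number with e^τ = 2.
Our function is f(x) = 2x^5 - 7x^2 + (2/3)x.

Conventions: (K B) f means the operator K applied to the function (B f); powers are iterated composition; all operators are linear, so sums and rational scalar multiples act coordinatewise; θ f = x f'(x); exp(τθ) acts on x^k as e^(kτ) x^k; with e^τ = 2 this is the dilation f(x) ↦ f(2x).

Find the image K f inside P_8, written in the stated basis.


g(x) = 64x^5 - 28x^2 + (4/3)x

exp(τθ) x^k = e^(kτ) x^k; with e^τ = 2 this sends x^k to 2^k x^k
x ↦ 2 x
x^2 ↦ 4 x^2
x^5 ↦ 32 x^5
applying this coordinatewise to f: exp(τθ) f = 64x^5 - 28x^2 + (4/3)x


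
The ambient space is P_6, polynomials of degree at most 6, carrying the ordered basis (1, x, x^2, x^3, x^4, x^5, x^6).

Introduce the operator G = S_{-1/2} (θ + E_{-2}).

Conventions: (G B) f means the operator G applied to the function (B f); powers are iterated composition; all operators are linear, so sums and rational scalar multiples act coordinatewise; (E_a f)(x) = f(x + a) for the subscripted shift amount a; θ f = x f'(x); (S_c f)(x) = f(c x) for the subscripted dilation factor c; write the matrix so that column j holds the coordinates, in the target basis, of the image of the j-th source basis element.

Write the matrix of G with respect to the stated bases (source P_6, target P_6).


image of 1: 1
image of x: -x - 2
image of x^2: (3/4)x^2 + 2x + 4
image of x^3: -(1/2)x^3 - (3/2)x^2 - 6x - 8
image of x^4: (5/16)x^4 + x^3 + 6x^2 + 16x + 16
image of x^5: -(3/16)x^5 - (5/8)x^4 - 5x^3 - 20x^2 - 40x - 32
image of x^6: (7/64)x^6 + (3/8)x^5 + (15/4)x^4 + 20x^3 + 60x^2 + 96x + 64
each image's coordinates form column j of the matrix

the matrix is [[1, -2, 4, -8, 16, -32, 64]; [0, -1, 2, -6, 16, -40, 96]; [0, 0, 3/4, -3/2, 6, -20, 60]; [0, 0, 0, -1/2, 1, -5, 20]; [0, 0, 0, 0, 5/16, -5/8, 15/4]; [0, 0, 0, 0, 0, -3/16, 3/8]; [0, 0, 0, 0, 0, 0, 7/64]] (rows listed top to bottom)


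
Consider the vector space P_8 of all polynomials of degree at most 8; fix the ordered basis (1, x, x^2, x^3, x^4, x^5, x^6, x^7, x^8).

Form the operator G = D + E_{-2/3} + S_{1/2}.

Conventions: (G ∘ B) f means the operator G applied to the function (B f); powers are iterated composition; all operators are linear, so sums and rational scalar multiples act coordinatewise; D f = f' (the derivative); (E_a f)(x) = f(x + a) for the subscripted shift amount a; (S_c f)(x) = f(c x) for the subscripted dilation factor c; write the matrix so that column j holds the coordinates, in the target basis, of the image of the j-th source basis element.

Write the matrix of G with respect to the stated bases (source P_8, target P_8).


image of 1: 2
image of x: (3/2)x + 1/3
image of x^2: (5/4)x^2 + (2/3)x + 4/9
image of x^3: (9/8)x^3 + x^2 + (4/3)x - 8/27
image of x^4: (17/16)x^4 + (4/3)x^3 + (8/3)x^2 - (32/27)x + 16/81
image of x^5: (33/32)x^5 + (5/3)x^4 + (40/9)x^3 - (80/27)x^2 + (80/81)x - 32/243
image of x^6: (65/64)x^6 + 2x^5 + (20/3)x^4 - (160/27)x^3 + (80/27)x^2 - (64/81)x + 64/729
image of x^7: (129/128)x^7 + (7/3)x^6 + (28/3)x^5 - (280/27)x^4 + (560/81)x^3 - (224/81)x^2 + (448/729)x - 128/2187
image of x^8: (257/256)x^8 + (8/3)x^7 + (112/9)x^6 - (448/27)x^5 + (1120/81)x^4 - (1792/243)x^3 + (1792/729)x^2 - (1024/2187)x + 256/6561
each image's coordinates form column j of the matrix

the matrix is [[2, 1/3, 4/9, -8/27, 16/81, -32/243, 64/729, -128/2187, 256/6561]; [0, 3/2, 2/3, 4/3, -32/27, 80/81, -64/81, 448/729, -1024/2187]; [0, 0, 5/4, 1, 8/3, -80/27, 80/27, -224/81, 1792/729]; [0, 0, 0, 9/8, 4/3, 40/9, -160/27, 560/81, -1792/243]; [0, 0, 0, 0, 17/16, 5/3, 20/3, -280/27, 1120/81]; [0, 0, 0, 0, 0, 33/32, 2, 28/3, -448/27]; [0, 0, 0, 0, 0, 0, 65/64, 7/3, 112/9]; [0, 0, 0, 0, 0, 0, 0, 129/128, 8/3]; [0, 0, 0, 0, 0, 0, 0, 0, 257/256]] (rows listed top to bottom)


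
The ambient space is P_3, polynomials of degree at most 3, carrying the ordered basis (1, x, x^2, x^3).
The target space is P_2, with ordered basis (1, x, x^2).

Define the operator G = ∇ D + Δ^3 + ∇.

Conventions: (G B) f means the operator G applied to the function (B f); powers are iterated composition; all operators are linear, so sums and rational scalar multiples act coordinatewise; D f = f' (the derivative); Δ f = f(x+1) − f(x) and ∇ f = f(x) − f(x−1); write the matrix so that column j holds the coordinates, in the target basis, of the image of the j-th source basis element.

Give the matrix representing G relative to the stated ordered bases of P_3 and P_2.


image of 1: 0
image of x: 1
image of x^2: 2x + 1
image of x^3: 3x^2 + 3x + 4
each image's coordinates form column j of the matrix

the matrix is [[0, 1, 1, 4]; [0, 0, 2, 3]; [0, 0, 0, 3]] (rows listed top to bottom)


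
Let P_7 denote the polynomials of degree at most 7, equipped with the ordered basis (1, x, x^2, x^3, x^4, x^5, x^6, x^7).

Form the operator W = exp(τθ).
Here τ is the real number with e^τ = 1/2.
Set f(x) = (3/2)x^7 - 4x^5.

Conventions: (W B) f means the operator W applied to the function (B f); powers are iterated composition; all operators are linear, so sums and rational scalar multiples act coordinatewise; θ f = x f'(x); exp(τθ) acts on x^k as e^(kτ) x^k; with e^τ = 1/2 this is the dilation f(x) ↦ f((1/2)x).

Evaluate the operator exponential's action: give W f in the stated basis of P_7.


the image equals g(x) = (3/256)x^7 - (1/8)x^5

exp(τθ) x^k = e^(kτ) x^k; with e^τ = 1/2 this sends x^k to (1/2)^k x^k
x^5 ↦ 1/32 x^5
x^7 ↦ 1/128 x^7
applying this coordinatewise to f: exp(τθ) f = (3/256)x^7 - (1/8)x^5


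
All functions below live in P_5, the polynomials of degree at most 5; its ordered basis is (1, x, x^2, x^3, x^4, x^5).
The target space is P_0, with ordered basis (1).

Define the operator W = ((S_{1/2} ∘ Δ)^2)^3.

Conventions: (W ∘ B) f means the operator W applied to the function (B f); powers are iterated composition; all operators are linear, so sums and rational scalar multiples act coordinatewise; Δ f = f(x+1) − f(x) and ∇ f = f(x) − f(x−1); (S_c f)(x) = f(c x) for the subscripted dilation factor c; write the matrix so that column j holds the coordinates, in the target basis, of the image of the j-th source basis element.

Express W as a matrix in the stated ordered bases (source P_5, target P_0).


image of 1: 0
image of x: 0
image of x^2: 0
image of x^3: 0
image of x^4: 0
image of x^5: 0
each image's coordinates form column j of the matrix

the matrix is [[0, 0, 0, 0, 0, 0]] (rows listed top to bottom)


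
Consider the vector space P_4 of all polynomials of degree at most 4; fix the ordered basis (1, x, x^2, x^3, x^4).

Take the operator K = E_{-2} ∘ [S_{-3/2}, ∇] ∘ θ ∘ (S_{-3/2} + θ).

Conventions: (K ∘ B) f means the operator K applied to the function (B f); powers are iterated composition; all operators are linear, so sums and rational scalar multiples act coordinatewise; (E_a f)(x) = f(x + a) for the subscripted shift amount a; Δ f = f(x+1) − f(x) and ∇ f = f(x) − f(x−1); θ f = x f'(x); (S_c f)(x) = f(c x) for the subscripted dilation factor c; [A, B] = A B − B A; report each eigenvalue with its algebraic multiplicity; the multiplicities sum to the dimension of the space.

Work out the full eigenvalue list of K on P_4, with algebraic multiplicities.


image of 1: 0
image of x: -5/4
image of x^2: -(255/4)x + 1105/8
image of x^3: -(1215/64)x^2 + (5265/64)x - 5985/64
image of x^4: -(19575/16)x^3 + (254475/32)x^2 - (289275/16)x + 914225/64
the matrix is upper triangular; its diagonal is (0, 0, 0, 0, 0)
for a triangular matrix the eigenvalues are the diagonal entries, with algebraic multiplicity their repetition count

λ = 0 (multiplicity 5)


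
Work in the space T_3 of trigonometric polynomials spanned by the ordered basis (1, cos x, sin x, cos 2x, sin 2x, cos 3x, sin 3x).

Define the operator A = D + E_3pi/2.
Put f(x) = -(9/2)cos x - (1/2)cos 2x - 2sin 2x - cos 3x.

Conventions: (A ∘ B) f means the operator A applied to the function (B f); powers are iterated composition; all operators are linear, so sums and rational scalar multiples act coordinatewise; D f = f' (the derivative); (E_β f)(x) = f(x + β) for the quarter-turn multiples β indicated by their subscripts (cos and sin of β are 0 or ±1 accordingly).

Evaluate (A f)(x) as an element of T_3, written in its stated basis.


D f = (9/2)sin x - 4cos 2x + sin 2x + 3sin 3x
E_3pi/2 f = -(9/2)sin x + (1/2)cos 2x + 2sin 2x + sin 3x
(D + E_3pi/2) f = -(7/2)cos 2x + 3sin 2x + 4sin 3x

the image equals g(x) = -(7/2)cos 2x + 3sin 2x + 4sin 3x


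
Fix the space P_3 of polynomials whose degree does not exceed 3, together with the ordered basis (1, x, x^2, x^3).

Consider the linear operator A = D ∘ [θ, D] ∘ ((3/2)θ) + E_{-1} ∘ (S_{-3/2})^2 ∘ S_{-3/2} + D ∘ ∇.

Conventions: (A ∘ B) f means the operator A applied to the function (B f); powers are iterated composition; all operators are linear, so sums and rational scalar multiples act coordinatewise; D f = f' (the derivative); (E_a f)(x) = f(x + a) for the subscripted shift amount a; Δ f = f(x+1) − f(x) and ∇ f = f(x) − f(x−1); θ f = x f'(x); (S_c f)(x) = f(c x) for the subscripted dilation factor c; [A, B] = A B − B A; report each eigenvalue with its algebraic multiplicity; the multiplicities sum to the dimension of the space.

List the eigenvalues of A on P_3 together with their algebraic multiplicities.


λ = -19683/512 (multiplicity 1), λ = -27/8 (multiplicity 1), λ = 1 (multiplicity 1), λ = 729/64 (multiplicity 1)

image of 1: 1
image of x: -(27/8)x + 27/8
image of x^2: (729/64)x^2 - (729/32)x + 473/64
image of x^3: -(19683/512)x^3 + (59049/512)x^2 - (69801/512)x + 18147/512
the matrix is upper triangular; its diagonal is (1, -27/8, 729/64, -19683/512)
for a triangular matrix the eigenvalues are the diagonal entries, with algebraic multiplicity their repetition count


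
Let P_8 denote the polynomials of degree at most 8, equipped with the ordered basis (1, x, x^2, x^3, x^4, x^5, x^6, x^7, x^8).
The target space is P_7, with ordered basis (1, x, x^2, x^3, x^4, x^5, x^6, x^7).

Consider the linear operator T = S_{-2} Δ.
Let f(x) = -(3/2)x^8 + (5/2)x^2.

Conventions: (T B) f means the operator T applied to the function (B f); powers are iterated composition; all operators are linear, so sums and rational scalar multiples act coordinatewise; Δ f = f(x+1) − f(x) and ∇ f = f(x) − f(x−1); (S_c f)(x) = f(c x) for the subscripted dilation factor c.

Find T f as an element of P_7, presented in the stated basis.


the result is g(x) = 1536x^7 - 2688x^6 + 2688x^5 - 1680x^4 + 672x^3 - 168x^2 + 14x + 1

Δ f = -12x^7 - 42x^6 - 84x^5 - 105x^4 - 84x^3 - 42x^2 - 7x + 1
S_{-2} Δ f = 1536x^7 - 2688x^6 + 2688x^5 - 1680x^4 + 672x^3 - 168x^2 + 14x + 1


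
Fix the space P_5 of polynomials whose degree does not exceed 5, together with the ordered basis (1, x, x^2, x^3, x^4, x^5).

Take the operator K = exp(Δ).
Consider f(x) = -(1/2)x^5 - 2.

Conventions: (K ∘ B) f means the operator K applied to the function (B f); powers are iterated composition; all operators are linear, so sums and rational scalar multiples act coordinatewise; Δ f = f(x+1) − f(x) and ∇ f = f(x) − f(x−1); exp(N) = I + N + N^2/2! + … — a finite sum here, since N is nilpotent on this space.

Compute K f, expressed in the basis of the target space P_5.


the image equals g(x) = -(1/2)x^5 - (5/2)x^4 - 10x^3 - 25x^2 - (75/2)x - 28

order-1 term: -(5/2)x^4 - 5x^3 - 5x^2 - (5/2)x - 1/2
order-2 term: -5x^3 - 15x^2 - (35/2)x - 15/2
order-3 term: -5x^2 - 15x - 25/2
order-4 term: -(5/2)x - 5
order-5 term: -1/2
the series for exp(Δ) f terminates at order 5
exp(Δ) f = -(1/2)x^5 - (5/2)x^4 - 10x^3 - 25x^2 - (75/2)x - 28


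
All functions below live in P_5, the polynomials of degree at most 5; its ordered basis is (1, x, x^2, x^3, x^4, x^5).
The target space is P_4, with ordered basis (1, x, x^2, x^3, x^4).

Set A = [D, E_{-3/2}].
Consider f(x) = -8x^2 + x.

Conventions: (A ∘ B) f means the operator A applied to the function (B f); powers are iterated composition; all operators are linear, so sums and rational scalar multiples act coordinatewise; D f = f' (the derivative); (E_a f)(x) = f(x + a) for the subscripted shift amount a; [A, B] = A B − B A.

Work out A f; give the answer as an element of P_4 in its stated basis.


g(x) = 0

E_{-3/2} f = -8x^2 + 25x - 39/2
D E_{-3/2} f = -16x + 25
D f = -16x + 1
E_{-3/2} D f = -16x + 25
[D, E_{-3/2}] f = 0


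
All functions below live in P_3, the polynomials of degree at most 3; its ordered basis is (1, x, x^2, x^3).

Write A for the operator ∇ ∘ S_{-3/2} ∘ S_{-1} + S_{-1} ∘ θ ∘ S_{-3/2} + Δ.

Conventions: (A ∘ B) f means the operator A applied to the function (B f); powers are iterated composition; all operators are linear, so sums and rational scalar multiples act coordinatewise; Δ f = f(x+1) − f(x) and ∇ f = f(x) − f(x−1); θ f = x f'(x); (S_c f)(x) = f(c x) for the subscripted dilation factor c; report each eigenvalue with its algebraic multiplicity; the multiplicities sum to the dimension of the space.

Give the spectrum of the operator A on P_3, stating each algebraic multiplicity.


image of 1: 0
image of x: (3/2)x + 5/2
image of x^2: (9/2)x^2 + (13/2)x - 5/4
image of x^3: (81/8)x^3 + (105/8)x^2 - (57/8)x + 35/8
the matrix is upper triangular; its diagonal is (0, 3/2, 9/2, 81/8)
for a triangular matrix the eigenvalues are the diagonal entries, with algebraic multiplicity their repetition count

λ = 0 (multiplicity 1), λ = 3/2 (multiplicity 1), λ = 9/2 (multiplicity 1), λ = 81/8 (multiplicity 1)


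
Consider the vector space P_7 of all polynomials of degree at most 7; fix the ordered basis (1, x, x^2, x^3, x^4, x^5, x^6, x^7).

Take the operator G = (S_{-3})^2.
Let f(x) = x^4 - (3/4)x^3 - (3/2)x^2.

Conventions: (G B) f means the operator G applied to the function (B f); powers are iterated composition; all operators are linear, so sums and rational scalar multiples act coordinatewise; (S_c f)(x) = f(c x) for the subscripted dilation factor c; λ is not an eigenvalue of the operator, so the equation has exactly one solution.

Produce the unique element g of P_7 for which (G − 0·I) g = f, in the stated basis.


g(x) = (1/6561)x^4 - (1/972)x^3 - (1/54)x^2

write g with unknown coordinates in the stated basis and equate coefficients in (G − 0·I) g = f
solving from the highest basis element down gives g = (1/6561)x^4 - (1/972)x^3 - (1/54)x^2
check: G g = x^4 - (3/4)x^3 - (3/2)x^2
so G g − 0·g = x^4 - (3/4)x^3 - (3/2)x^2 = f ✓


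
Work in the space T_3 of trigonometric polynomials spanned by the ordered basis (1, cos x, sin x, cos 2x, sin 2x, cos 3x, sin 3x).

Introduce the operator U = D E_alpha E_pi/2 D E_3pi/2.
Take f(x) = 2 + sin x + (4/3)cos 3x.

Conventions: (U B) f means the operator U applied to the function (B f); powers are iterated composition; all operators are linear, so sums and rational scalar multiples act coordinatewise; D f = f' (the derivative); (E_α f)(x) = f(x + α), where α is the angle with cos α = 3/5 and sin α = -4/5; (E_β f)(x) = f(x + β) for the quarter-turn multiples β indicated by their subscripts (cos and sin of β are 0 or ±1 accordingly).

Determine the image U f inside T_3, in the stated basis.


E_3pi/2 f = 2 - cos x - (4/3)sin 3x
D E_3pi/2 f = sin x - 4cos 3x
E_pi/2 D E_3pi/2 f = cos x - 4sin 3x
E_alpha (E_pi/2 D E_3pi/2) f = (3/5)cos x + (4/5)sin x + (176/125)cos 3x + (468/125)sin 3x
D E_alpha (E_pi/2 D E_3pi/2) f = (4/5)cos x - (3/5)sin x + (1404/125)cos 3x - (528/125)sin 3x

the result is g(x) = (4/5)cos x - (3/5)sin x + (1404/125)cos 3x - (528/125)sin 3x
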